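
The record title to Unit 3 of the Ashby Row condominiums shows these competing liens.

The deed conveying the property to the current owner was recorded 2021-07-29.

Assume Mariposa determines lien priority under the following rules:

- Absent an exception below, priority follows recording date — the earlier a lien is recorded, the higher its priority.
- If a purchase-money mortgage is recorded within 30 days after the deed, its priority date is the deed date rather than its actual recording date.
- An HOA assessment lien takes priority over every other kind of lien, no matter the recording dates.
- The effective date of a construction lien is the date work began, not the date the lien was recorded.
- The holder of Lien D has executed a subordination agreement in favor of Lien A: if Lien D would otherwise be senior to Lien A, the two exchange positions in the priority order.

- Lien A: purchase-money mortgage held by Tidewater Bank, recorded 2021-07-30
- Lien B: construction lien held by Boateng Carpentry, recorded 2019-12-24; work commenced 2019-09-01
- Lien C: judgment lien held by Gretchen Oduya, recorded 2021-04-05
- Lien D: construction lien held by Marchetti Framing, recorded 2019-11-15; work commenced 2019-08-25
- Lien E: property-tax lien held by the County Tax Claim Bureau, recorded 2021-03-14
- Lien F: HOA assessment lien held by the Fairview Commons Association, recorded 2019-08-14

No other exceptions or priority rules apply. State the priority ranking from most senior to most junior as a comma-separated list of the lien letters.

F, A, B, E, C, D

Adjusting effective dates: A was recorded within the 30-day window, so its effective date is the deed date 2021-07-29; B relates back to 2019-09-01 (work commenced); D relates back to 2019-08-25 (work commenced).
F is an HOA assessment lien and takes priority over every other lien.
Remaining liens by effective date: D (2019-08-25), B (2019-09-01), E (2021-03-14), C (2021-04-05), A (2021-07-29).
The subordination applies — D was senior to A — so D and A swap.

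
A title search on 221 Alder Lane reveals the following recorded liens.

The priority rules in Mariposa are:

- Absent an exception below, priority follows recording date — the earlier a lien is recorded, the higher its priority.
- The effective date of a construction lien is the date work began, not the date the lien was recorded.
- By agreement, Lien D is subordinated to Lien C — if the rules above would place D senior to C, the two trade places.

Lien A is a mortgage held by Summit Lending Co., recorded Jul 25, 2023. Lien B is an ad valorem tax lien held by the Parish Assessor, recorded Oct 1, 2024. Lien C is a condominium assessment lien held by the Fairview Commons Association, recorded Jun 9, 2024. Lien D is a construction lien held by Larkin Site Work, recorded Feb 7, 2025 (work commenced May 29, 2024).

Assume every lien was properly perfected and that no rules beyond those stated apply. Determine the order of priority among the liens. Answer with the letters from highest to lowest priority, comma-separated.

A, C, D, B

Effective dates: D's effective date is May 29, 2024, when work began.
Ordering by effective date: A (Jul 25, 2023), D (May 29, 2024), C (Jun 9, 2024), B (Oct 1, 2024).
D would otherwise be senior to C, so under the subordination agreement D and C exchange positions.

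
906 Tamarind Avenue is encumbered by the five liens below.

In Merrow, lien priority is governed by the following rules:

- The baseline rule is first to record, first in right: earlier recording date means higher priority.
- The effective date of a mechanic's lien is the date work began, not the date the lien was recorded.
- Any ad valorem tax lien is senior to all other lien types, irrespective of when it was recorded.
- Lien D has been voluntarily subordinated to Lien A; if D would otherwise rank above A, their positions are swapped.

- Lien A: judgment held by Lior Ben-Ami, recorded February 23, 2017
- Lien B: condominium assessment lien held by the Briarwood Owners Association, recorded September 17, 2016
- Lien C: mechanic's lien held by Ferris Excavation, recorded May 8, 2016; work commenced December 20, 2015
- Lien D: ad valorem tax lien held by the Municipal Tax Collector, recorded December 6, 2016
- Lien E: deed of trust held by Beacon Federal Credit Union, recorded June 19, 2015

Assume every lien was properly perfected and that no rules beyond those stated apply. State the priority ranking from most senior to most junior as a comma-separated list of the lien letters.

Effective dates: C is treated as recorded December 20, 2015, the work-commencement date.
As an ad valorem tax lien, D is senior to every other lien.
Among the remaining liens, by effective date: E (June 19, 2015), C (December 20, 2015), B (September 17, 2016), A (February 23, 2017).
D would otherwise be senior to A, so under the subordination agreement D and A exchange positions.

A, E, C, B, D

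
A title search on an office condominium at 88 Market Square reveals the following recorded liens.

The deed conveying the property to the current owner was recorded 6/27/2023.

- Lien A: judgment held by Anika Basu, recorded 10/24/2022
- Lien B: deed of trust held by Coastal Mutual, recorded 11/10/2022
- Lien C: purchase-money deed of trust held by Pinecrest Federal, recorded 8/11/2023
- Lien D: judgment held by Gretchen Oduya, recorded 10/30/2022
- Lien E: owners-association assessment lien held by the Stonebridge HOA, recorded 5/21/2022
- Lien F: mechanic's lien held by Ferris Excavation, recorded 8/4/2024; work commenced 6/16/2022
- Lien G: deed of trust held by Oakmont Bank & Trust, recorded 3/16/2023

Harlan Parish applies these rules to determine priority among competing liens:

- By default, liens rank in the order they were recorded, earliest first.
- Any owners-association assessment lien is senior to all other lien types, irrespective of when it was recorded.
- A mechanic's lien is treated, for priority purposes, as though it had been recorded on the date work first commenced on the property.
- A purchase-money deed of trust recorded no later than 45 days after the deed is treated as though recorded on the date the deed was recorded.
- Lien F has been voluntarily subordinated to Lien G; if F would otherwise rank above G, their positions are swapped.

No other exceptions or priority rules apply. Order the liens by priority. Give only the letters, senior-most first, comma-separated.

First, effective dates: C relates back to the deed date 6/27/2023; F is treated as recorded 6/16/2022, the work-commencement date.
E is an owners-association assessment lien, so it outranks all other liens regardless of date.
The other liens, earliest effective date first: F (6/16/2022), A (10/24/2022), D (10/30/2022), B (11/10/2022), G (3/16/2023), C (6/27/2023).
The subordination applies — F was senior to G — so F and G swap.

E, G, A, D, B, F, C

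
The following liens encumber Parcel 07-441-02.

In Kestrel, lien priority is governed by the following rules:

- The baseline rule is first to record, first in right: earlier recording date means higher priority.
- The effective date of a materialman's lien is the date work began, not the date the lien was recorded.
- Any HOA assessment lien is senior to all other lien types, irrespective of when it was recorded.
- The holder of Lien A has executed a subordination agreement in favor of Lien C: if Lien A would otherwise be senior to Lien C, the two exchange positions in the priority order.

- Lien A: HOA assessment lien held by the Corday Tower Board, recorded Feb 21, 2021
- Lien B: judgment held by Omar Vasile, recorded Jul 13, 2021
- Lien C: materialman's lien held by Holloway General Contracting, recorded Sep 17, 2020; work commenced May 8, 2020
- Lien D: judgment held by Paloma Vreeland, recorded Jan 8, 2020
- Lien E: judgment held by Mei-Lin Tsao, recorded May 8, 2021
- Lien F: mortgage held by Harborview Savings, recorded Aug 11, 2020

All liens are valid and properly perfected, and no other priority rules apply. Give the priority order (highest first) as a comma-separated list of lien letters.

Effective dates after the stated exceptions: C's effective date is May 8, 2020, when work began.
A is an HOA assessment lien and takes priority over every other lien.
Ordering the rest by effective date: D (Jan 8, 2020), C (May 8, 2020), F (Aug 11, 2020), E (May 8, 2021), B (Jul 13, 2021).
Because A would otherwise rank above C, the subordination swaps them.

C, D, A, F, E, B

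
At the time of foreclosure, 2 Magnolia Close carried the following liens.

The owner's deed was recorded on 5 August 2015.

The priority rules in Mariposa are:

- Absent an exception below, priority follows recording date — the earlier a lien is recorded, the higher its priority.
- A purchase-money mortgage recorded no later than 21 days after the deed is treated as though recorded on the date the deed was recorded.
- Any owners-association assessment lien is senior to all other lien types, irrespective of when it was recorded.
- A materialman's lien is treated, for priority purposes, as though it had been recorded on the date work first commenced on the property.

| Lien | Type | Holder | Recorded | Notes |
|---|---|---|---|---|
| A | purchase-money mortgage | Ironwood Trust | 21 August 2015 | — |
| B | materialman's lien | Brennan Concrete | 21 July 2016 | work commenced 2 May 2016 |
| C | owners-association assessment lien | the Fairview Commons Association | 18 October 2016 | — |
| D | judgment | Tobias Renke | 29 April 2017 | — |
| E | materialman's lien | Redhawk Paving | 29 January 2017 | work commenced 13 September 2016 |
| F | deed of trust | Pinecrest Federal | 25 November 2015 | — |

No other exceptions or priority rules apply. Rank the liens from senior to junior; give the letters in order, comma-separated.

C, A, F, B, E, D

Effective dates: A was recorded within the 21-day window, so its effective date is the deed date 5 August 2015; B relates back to 2 May 2016 (work commenced); E relates back to 13 September 2016 (work commenced).
As an owners-association assessment lien, C is senior to every other lien.
Among the remaining liens, by effective date: A (5 August 2015), F (25 November 2015), B (2 May 2016), E (13 September 2016), D (29 April 2017).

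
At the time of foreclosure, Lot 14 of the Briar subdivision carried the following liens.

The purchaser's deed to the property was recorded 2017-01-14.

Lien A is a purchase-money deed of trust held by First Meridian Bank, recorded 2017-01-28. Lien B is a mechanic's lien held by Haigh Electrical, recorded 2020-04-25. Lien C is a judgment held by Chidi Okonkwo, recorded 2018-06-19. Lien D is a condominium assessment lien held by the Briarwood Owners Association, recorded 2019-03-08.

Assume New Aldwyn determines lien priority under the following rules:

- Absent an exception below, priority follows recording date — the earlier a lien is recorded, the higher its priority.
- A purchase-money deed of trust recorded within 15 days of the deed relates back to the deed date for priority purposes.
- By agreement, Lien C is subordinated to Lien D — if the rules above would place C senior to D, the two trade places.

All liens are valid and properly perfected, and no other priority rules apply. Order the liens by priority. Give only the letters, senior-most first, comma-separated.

First, effective dates: A relates back to the deed date 2017-01-14.
By effective date: A (2017-01-14), C (2018-06-19), D (2019-03-08), B (2020-04-25).
The subordination applies — C was senior to D — so C and D swap.

A, D, C, B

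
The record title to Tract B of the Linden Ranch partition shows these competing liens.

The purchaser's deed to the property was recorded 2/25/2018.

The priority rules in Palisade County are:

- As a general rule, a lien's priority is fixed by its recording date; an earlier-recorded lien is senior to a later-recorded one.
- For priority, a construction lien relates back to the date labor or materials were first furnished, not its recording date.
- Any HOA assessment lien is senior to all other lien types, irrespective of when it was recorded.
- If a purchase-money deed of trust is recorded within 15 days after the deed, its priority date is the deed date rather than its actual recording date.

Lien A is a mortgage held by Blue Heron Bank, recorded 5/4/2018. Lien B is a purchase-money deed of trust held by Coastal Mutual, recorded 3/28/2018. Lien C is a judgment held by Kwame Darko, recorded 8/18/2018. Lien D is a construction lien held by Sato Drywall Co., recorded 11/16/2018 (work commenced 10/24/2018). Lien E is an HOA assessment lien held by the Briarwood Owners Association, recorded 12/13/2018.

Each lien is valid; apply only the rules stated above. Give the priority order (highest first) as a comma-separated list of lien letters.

Adjusting effective dates: B missed the 15-day window (31 days after the deed), so its recording date stands; D relates back to 10/24/2018 (work commenced).
As an HOA assessment lien, E is senior to every other lien.
Remaining liens by effective date: B (3/28/2018), A (5/4/2018), C (8/18/2018), D (10/24/2018).

E, B, A, C, D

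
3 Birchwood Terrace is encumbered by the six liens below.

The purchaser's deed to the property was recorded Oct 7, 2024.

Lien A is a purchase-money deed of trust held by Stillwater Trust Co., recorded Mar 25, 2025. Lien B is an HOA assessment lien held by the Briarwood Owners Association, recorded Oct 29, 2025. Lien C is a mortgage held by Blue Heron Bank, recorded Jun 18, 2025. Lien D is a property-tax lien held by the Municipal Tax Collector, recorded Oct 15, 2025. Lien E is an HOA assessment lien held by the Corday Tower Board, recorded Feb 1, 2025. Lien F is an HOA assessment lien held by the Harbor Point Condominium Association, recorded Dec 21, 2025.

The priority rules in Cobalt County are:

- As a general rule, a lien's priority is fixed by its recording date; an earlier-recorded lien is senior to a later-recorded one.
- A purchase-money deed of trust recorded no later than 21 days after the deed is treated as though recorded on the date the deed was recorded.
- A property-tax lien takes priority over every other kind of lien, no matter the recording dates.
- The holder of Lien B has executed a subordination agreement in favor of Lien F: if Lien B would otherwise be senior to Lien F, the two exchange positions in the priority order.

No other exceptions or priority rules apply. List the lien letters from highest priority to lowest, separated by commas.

Adjusting effective dates: A was recorded 169 days after the deed, outside the 21-day window, so it keeps its recording date.
D is a property-tax lien and takes priority over every other lien.
Remaining liens by effective date: E (Feb 1, 2025), A (Mar 25, 2025), C (Jun 18, 2025), B (Oct 29, 2025), F (Dec 21, 2025).
Because B would otherwise rank above F, the subordination swaps them.

D, E, A, C, F, B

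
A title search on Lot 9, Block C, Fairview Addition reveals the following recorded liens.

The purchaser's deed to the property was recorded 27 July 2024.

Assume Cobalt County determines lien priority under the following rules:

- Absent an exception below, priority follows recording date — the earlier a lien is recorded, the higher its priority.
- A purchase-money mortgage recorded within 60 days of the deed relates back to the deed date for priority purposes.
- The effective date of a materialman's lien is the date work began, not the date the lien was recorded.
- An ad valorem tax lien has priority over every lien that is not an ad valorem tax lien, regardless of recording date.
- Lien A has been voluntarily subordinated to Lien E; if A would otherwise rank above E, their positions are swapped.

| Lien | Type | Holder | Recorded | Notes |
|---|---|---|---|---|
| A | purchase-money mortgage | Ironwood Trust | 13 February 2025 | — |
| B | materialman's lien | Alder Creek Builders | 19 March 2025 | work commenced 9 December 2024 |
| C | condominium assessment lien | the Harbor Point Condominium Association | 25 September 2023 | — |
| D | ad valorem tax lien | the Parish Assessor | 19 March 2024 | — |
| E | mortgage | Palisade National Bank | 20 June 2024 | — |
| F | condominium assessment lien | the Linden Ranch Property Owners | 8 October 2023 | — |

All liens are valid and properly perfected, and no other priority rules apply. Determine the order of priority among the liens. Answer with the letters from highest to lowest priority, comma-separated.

D, C, F, E, B, A

First, effective dates: A missed the 60-day window (201 days after the deed), so its recording date stands; B's effective date is 9 December 2024, when work began.
D is an ad valorem tax lien, so it outranks all other liens regardless of date.
The other liens, earliest effective date first: C (25 September 2023), F (8 October 2023), E (20 June 2024), B (9 December 2024), A (13 February 2025).
A already ranks below E; the subordination has no effect.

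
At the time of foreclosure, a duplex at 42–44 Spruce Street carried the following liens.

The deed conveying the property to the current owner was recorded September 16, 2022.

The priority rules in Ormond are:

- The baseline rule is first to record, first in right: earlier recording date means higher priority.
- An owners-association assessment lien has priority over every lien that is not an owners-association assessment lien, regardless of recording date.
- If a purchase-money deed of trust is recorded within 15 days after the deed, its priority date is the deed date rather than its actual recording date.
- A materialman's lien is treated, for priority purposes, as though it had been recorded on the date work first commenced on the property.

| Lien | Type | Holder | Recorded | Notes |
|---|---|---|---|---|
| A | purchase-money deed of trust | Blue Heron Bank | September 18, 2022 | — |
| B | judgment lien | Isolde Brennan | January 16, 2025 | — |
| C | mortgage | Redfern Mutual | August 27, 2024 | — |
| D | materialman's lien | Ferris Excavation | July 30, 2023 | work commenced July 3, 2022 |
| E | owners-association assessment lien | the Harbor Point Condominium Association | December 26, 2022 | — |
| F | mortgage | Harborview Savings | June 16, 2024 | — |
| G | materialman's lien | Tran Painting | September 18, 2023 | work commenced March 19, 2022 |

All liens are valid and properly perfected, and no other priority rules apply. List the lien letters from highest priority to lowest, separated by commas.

Adjusting effective dates: A's effective date is the deed date, September 16, 2022; D's effective date is July 3, 2022, when work began; G relates back to March 19, 2022 (work commenced).
E, as an owners-association assessment lien, has superpriority and ranks first.
Remaining liens by effective date: G (March 19, 2022), D (July 3, 2022), A (September 16, 2022), F (June 16, 2024), C (August 27, 2024), B (January 16, 2025).

E, G, D, A, F, C, B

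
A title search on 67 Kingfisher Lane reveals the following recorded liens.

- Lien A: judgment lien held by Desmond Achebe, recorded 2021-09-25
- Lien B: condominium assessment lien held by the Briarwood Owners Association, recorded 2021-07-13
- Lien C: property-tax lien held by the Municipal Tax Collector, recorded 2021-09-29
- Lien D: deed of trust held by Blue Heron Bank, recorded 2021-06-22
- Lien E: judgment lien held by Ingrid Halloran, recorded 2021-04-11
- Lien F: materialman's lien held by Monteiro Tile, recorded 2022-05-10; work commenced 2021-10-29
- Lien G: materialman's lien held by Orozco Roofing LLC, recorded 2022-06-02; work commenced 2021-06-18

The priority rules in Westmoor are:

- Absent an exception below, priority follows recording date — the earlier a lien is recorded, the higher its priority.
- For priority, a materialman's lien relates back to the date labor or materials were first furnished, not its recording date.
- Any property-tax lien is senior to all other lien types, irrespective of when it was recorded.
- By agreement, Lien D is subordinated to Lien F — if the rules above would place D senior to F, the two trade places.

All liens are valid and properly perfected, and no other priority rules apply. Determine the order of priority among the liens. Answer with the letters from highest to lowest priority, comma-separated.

C, E, G, F, B, A, D

First, effective dates: F is treated as recorded 2021-10-29, the work-commencement date; G is treated as recorded 2021-06-18, the work-commencement date.
C is a property-tax lien and takes priority over every other lien.
The other liens, earliest effective date first: E (2021-04-11), G (2021-06-18), D (2021-06-22), B (2021-07-13), A (2021-09-25), F (2021-10-29).
The subordination applies — D was senior to F — so D and F swap.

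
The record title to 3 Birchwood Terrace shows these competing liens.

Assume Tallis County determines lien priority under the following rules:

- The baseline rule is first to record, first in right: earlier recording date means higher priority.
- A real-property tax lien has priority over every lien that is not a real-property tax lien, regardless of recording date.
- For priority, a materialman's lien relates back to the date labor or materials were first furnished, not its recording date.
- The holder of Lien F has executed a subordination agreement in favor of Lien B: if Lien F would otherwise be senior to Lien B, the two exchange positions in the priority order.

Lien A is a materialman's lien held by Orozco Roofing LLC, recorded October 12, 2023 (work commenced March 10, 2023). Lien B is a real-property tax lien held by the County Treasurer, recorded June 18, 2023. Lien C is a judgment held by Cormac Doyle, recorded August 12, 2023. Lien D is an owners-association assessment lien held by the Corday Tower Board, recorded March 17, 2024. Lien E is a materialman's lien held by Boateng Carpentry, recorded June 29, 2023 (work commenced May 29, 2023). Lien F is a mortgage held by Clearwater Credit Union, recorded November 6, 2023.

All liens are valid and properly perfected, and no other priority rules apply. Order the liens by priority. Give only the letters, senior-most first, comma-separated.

B, A, E, C, F, D

First, effective dates: A relates back to March 10, 2023 (work commenced); E is treated as recorded May 29, 2023, the work-commencement date.
B, as a real-property tax lien, has superpriority and ranks first.
Among the remaining liens, by effective date: A (March 10, 2023), E (May 29, 2023), C (August 12, 2023), F (November 6, 2023), D (March 17, 2024).
Since F is not senior to B, the subordination leaves the order unchanged.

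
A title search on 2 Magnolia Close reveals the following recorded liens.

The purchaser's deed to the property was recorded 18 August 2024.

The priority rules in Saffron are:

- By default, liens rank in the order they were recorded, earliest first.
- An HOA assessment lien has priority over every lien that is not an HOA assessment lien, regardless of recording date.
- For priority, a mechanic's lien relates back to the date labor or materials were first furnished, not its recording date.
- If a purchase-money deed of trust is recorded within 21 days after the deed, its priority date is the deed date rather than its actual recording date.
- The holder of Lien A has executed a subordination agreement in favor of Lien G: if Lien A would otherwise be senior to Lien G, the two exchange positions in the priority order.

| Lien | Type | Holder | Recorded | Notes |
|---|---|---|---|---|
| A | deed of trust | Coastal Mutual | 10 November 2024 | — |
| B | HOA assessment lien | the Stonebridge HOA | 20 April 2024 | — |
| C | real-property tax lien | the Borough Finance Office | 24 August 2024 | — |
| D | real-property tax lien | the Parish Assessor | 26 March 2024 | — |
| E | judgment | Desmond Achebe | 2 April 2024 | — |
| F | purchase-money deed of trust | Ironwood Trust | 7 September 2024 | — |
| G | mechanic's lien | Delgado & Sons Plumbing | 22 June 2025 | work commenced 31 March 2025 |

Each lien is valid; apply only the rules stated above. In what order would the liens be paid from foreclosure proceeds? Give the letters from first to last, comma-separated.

B, D, E, F, C, G, A

Effective dates: F relates back to the deed date 18 August 2024; G relates back to 31 March 2025 (work commenced).
B is an HOA assessment lien and takes priority over every other lien.
The other liens, earliest effective date first: D (26 March 2024), E (2 April 2024), F (18 August 2024), C (24 August 2024), A (10 November 2024), G (31 March 2025).
A would otherwise be senior to G, so under the subordination agreement A and G exchange positions.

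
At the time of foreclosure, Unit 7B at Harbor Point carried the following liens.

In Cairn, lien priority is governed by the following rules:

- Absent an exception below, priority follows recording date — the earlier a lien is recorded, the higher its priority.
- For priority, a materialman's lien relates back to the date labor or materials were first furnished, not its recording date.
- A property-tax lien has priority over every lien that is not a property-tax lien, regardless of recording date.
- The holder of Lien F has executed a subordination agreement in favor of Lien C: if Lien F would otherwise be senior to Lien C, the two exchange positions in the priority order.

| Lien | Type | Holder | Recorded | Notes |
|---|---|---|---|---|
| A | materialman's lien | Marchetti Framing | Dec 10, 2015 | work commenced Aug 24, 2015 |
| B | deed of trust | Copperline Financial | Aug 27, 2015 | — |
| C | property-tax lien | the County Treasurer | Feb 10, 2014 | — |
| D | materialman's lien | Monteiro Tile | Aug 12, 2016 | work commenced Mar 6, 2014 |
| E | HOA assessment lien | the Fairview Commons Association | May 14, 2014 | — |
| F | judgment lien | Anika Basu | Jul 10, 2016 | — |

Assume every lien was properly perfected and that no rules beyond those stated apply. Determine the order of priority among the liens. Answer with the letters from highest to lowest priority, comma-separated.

Adjusting effective dates: A's effective date is Aug 24, 2015, when work began; D's effective date is Mar 6, 2014, when work began.
C is a property-tax lien, so it outranks all other liens regardless of date.
Ordering the rest by effective date: D (Mar 6, 2014), E (May 14, 2014), A (Aug 24, 2015), B (Aug 27, 2015), F (Jul 10, 2016).
F already ranks below C; the subordination has no effect.

C, D, E, A, B, F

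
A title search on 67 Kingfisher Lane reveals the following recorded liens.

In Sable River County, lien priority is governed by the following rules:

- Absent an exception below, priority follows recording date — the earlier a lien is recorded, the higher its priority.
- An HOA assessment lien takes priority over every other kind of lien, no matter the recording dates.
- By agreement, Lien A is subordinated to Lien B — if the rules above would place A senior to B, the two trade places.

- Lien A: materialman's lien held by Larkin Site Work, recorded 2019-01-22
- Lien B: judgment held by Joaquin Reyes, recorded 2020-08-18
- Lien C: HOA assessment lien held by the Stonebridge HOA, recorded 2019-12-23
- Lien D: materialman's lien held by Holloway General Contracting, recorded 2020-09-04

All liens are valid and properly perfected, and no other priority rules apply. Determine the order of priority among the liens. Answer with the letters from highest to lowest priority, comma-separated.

C is an HOA assessment lien and takes priority over every other lien.
Ordering the rest by effective date: A (2019-01-22), B (2020-08-18), D (2020-09-04).
A is senior to B before the subordination, so the two trade places.

C, B, A, D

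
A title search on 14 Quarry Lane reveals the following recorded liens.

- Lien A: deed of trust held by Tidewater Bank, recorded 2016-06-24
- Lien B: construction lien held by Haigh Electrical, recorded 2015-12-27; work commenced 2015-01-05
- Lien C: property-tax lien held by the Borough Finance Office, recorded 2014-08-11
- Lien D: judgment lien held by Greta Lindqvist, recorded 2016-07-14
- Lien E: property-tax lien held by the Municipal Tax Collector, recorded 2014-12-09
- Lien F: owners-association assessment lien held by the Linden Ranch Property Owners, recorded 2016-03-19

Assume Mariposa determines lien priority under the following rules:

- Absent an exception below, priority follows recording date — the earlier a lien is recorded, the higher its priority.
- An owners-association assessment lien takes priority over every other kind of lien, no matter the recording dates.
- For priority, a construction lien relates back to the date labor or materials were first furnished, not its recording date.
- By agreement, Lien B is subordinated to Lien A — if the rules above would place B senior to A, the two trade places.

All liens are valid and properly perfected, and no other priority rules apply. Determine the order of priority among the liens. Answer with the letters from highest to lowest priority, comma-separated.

First, effective dates: B is treated as recorded 2015-01-05, the work-commencement date.
F is an owners-association assessment lien and takes priority over every other lien.
Among the remaining liens, by effective date: C (2014-08-11), E (2014-12-09), B (2015-01-05), A (2016-06-24), D (2016-07-14).
B is senior to A before the subordination, so the two trade places.

F, C, E, A, B, D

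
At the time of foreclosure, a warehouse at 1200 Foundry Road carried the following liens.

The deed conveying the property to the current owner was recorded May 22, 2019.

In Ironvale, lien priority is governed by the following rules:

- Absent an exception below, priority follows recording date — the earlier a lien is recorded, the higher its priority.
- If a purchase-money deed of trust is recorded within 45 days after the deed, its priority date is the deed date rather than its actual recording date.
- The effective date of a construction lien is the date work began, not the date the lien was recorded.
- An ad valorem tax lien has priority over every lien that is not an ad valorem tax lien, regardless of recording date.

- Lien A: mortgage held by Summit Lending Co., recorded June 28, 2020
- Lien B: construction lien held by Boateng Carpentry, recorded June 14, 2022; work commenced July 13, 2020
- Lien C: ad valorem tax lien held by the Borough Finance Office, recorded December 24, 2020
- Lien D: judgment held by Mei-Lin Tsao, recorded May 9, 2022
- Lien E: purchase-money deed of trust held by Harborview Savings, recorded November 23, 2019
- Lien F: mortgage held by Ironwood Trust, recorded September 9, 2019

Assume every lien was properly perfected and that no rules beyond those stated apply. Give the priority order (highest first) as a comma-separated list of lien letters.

C, F, E, A, B, D

Adjusting effective dates: B's effective date is July 13, 2020, when work began; E was recorded 185 days after the deed, outside the 45-day window, so it keeps its recording date.
C is an ad valorem tax lien, so it outranks all other liens regardless of date.
Ordering the rest by effective date: F (September 9, 2019), E (November 23, 2019), A (June 28, 2020), B (July 13, 2020), D (May 9, 2022).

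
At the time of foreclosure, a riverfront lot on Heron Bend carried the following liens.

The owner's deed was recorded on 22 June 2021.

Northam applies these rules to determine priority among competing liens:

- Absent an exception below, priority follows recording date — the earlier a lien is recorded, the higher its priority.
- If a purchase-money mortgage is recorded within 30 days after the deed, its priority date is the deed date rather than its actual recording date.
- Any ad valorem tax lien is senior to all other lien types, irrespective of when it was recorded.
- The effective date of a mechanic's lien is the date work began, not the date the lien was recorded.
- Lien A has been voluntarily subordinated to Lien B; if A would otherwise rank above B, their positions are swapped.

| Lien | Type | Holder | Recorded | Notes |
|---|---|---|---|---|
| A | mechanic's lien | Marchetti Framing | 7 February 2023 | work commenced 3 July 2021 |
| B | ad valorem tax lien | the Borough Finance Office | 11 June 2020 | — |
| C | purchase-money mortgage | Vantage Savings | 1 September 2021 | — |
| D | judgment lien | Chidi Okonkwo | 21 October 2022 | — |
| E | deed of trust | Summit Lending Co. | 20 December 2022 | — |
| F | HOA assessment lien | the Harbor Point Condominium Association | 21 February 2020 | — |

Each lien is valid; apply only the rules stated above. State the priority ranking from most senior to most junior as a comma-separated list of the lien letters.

B, F, A, C, D, E

First, effective dates: A is treated as recorded 3 July 2021, the work-commencement date; C was recorded 71 days after the deed, outside the 30-day window, so it keeps its recording date.
B is an ad valorem tax lien, so it outranks all other liens regardless of date.
The other liens, earliest effective date first: F (21 February 2020), A (3 July 2021), C (1 September 2021), D (21 October 2022), E (20 December 2022).
A is already junior to B, so the subordination agreement changes nothing.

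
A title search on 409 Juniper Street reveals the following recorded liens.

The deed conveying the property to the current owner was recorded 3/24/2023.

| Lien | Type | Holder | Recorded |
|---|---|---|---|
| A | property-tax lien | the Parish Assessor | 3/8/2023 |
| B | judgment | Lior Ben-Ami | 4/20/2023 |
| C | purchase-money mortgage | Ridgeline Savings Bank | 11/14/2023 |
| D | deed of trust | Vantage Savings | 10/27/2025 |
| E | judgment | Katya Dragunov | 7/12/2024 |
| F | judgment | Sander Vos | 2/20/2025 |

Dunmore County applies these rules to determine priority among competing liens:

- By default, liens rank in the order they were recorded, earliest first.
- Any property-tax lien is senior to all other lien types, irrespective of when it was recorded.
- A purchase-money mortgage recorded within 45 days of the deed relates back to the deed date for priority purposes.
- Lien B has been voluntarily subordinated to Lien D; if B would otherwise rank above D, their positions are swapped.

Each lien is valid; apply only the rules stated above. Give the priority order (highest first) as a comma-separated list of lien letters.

Effective dates after the stated exceptions: C was recorded 235 days after the deed — beyond 45 days — so no relation-back applies.
A is a property-tax lien and takes priority over every other lien.
Ordering the rest by effective date: B (4/20/2023), C (11/14/2023), E (7/12/2024), F (2/20/2025), D (10/27/2025).
B is senior to D before the subordination, so the two trade places.

A, D, C, E, F, B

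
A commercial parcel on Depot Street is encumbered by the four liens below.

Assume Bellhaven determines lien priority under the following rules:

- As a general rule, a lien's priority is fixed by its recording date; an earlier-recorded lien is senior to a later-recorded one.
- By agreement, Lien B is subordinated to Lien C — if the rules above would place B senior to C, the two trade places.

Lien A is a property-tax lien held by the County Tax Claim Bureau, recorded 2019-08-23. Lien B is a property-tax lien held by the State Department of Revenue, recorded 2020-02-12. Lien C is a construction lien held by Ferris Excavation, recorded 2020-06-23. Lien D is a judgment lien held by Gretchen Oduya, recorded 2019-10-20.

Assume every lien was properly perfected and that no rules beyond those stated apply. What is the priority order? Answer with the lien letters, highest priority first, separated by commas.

Ordering by effective date: A (2019-08-23), D (2019-10-20), B (2020-02-12), C (2020-06-23).
B is senior to C before the subordination, so the two trade places.

A, D, C, B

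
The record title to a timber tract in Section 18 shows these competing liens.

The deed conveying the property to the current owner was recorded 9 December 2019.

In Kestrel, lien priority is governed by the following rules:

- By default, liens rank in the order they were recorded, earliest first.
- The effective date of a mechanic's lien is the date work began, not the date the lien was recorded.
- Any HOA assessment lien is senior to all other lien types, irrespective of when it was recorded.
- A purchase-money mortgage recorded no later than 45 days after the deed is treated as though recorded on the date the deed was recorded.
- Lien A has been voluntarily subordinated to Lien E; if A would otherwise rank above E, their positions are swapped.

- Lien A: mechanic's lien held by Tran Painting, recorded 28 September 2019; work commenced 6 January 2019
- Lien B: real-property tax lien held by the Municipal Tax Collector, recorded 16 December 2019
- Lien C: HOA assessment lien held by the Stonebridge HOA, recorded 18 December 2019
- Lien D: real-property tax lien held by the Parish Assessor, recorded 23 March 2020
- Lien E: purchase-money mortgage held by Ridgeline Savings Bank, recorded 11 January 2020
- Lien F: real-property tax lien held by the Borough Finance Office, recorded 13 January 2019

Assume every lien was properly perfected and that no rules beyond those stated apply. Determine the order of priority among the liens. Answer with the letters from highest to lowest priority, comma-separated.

First, effective dates: A is treated as recorded 6 January 2019, the work-commencement date; E was recorded within the 45-day window, so its effective date is the deed date 9 December 2019.
C, as an HOA assessment lien, has superpriority and ranks first.
Remaining liens by effective date: A (6 January 2019), F (13 January 2019), E (9 December 2019), B (16 December 2019), D (23 March 2020).
Because A would otherwise rank above E, the subordination swaps them.

C, E, F, A, B, D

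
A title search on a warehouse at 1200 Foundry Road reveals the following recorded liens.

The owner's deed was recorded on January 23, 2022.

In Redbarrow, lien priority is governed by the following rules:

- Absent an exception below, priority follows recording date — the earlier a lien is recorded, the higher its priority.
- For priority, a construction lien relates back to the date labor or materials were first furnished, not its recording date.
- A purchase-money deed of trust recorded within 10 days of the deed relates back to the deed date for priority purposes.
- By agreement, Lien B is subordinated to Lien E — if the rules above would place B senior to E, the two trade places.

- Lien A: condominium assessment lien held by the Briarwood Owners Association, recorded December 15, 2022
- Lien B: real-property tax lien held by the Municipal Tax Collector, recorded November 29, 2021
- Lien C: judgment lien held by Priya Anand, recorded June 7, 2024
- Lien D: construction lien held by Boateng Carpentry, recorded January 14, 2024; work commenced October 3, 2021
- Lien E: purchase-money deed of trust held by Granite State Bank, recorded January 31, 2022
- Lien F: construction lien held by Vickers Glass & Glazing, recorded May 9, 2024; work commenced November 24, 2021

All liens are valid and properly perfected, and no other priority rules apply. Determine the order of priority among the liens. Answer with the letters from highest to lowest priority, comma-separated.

D, F, E, B, A, C

Effective dates: D's effective date is October 3, 2021, when work began; E was recorded within the 10-day window, so its effective date is the deed date January 23, 2022; F's effective date is November 24, 2021, when work began.
By effective date, earliest first: D (October 3, 2021), F (November 24, 2021), B (November 29, 2021), E (January 23, 2022), A (December 15, 2022), C (June 7, 2024).
B would otherwise be senior to E, so under the subordination agreement B and E exchange positions.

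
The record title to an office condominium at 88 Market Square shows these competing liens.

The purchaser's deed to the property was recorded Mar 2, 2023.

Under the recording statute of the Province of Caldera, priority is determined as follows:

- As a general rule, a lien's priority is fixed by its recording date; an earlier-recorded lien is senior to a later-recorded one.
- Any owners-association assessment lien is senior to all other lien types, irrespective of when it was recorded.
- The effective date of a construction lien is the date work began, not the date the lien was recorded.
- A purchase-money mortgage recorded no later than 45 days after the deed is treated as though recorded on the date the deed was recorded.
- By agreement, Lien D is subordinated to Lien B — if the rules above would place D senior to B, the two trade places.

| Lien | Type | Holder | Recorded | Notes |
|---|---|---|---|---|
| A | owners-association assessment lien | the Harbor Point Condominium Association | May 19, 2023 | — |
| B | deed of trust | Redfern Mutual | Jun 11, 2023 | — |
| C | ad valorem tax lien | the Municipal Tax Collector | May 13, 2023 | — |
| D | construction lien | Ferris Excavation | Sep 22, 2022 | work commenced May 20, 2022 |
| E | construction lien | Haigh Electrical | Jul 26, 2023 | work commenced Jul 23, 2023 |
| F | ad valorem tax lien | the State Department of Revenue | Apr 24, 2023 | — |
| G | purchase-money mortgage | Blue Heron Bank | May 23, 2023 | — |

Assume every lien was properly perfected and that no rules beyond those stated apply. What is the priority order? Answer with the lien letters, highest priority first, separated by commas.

A, B, F, C, G, D, E

Effective dates after the stated exceptions: D's effective date is May 20, 2022, when work began; E is treated as recorded Jul 23, 2023, the work-commencement date; G was recorded 82 days after the deed — beyond 45 days — so no relation-back applies.
A is an owners-association assessment lien and takes priority over every other lien.
The other liens, earliest effective date first: D (May 20, 2022), F (Apr 24, 2023), C (May 13, 2023), G (May 23, 2023), B (Jun 11, 2023), E (Jul 23, 2023).
D would otherwise be senior to B, so under the subordination agreement D and B exchange positions.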